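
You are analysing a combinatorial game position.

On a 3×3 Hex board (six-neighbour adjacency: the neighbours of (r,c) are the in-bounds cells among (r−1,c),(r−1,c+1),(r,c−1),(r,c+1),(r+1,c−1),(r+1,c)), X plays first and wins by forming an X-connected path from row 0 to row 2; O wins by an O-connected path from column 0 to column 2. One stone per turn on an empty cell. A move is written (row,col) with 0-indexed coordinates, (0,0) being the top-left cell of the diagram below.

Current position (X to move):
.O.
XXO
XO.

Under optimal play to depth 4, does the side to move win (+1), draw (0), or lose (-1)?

value(.O./XXO/XO., X) = +1

[.O./XXO/XO.] X move#1: (0,0):+1/XO./XXO/XO.*, (0,2):+1/.OX/XXO/XO., (2,2):+1/.O./XXO/XOX
[XO./XXO/XO.] end (terminal -1, O#2); searched .O./XXO/XO. to 4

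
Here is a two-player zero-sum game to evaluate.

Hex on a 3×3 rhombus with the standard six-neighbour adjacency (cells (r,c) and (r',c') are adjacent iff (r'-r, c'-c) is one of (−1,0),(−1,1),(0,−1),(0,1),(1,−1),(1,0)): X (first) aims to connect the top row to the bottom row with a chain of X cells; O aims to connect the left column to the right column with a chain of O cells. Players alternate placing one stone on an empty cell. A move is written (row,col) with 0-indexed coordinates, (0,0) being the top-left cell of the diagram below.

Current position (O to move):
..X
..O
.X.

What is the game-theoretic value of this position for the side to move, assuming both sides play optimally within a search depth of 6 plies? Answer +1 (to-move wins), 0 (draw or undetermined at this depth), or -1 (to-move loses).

ply 1, O at ..X/..O/.X. | (0,0)=-1→O.X/..O/.X.; (0,1)=-1→.OX/..O/.X.; (1,0)=-1→..X/O.O/.X.; (1,1)=+1→..X/.OO/.X.*; (2,0)=-1→..X/..O/OX.; (2,2)=-1→..X/..O/.XO
ply 2, X at ..X/.OO/.X. | (0,0)=-1→X.X/.OO/.X.*; (0,1)=-1→.XX/.OO/.X.; (1,0)=-1→..X/XOO/.X.; (2,0)=-1→..X/.OO/XX.; (2,2)=-1→..X/.OO/.XX
ply 3, O at X.X/.OO/.X. | (0,1)=+1→XOX/.OO/.X.*; (1,0)=+1→X.X/OOO/.X.; (2,0)=+1→X.X/.OO/OX.; (2,2)=+1→X.X/.OO/.XO
ply 4, X at XOX/.OO/.X. | (1,0)=-1→XOX/XOO/.X.*; (2,0)=-1→XOX/.OO/XX.; (2,2)=-1→XOX/.OO/.XX
ply 5, O at XOX/XOO/.X. | (2,0)=+1→XOX/XOO/OX.*; (2,2)=-1→XOX/XOO/.XO
ply 6: XOX/XOO/OX. is terminal -1 (X); from ..X/..O/.X. depth 6

value(..X/..O/.X., O) = +1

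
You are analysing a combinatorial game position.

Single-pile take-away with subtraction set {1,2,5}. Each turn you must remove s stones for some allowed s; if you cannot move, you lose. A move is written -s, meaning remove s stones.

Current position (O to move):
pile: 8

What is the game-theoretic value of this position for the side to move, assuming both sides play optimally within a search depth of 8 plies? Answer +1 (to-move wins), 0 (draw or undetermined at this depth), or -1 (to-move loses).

p1 O@[8]: -1[7]-1 -2[6]+1* -5[3]+1
p2 X@[6]: -1[5]-1* -2[4]-1 -5[1]-1
p3 O@[5]: -1[4]-1 -2[3]+1* -5[0]+1
p4 X@[3]: -1[2]-1* -2[1]-1
p5 O@[2]: -1[1]-1 -2[0]+1*
p6 X@[0] terminal -1; root [8] d8

value(8, O) = +1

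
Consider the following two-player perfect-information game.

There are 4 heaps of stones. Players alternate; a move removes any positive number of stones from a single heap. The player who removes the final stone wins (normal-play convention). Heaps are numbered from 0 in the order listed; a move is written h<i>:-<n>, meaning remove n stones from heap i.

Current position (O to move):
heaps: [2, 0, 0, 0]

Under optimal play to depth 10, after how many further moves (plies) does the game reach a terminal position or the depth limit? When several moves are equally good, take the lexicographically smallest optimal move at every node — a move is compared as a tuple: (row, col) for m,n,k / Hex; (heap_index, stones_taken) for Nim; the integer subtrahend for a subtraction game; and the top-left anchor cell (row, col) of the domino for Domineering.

[(2,0,0,0)] O move#1: h0:-1:-1/(1,0,0,0), h0:-2:+1/(0,0,0,0)*
[(0,0,0,0)] end (terminal -1, X#2); searched (2,0,0,0) to 10

PV length from [(2,0,0,0)]: 1 ply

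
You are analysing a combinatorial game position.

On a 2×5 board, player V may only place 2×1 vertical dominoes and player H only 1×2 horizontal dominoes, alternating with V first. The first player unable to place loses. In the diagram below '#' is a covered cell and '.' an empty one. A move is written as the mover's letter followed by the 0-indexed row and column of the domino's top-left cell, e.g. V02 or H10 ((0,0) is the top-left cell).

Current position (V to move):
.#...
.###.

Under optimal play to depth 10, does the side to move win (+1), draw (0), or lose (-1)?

p1 V@[.#.../.###.]: V00[##.../####.]-1 V04[.#..#/.####]+1*
p2 H@[.#..#/.####]: H02[.####/.####]-1*
p3 V@[.####/.####]: V00[#####/#####]+1*
p4 H@[#####/#####] terminal -1; root [.#.../.###.] d10

value(.#.../.###., V) = +1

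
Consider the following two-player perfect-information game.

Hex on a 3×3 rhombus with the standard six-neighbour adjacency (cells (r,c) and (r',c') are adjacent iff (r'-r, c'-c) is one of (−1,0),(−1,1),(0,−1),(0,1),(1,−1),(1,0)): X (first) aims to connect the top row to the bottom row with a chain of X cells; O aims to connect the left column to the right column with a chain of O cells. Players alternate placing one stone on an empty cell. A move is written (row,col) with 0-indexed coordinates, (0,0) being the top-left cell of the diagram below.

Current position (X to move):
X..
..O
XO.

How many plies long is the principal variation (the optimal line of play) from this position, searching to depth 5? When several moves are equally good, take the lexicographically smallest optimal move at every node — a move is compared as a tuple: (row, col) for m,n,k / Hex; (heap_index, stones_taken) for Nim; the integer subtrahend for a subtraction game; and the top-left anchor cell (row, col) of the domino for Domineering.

p1 X@[X../..O/XO.]: (0,1)[XX./..O/XO.]+1* (0,2)[X.X/..O/XO.]+1 (1,0)[X../X.O/XO.]+1 (1,1)[X../.XO/XO.]+1 (2,2)[X../..O/XOX]+1
p2 O@[XX./..O/XO.]: (0,2)[XXO/..O/XO.]-1* (1,0)[XX./O.O/XO.]-1 (1,1)[XX./.OO/XO.]-1 (2,2)[XX./..O/XOO]-1
p3 X@[XXO/..O/XO.]: (1,0)[XXO/X.O/XO.]+1* (1,1)[XXO/.XO/XO.]+1 (2,2)[XXO/..O/XOX]+1
p4 O@[XXO/X.O/XO.] terminal -1; root [X../..O/XO.] d5

PV length from [X../..O/XO.]: 3 plies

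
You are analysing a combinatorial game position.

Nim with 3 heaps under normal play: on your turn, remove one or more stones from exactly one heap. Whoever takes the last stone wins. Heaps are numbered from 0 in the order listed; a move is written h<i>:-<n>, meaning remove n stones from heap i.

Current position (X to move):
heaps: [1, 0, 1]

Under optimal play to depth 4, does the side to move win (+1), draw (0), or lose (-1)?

value((1,0,1), X) = -1

[(1,0,1)] X move#1: h0:-1:-1/(0,0,1)*, h2:-1:-1/(1,0,0)
[(0,0,1)] O move#2: h2:-1:+1/(0,0,0)*
[(0,0,0)] end (terminal -1, X#3); searched (1,0,1) to 4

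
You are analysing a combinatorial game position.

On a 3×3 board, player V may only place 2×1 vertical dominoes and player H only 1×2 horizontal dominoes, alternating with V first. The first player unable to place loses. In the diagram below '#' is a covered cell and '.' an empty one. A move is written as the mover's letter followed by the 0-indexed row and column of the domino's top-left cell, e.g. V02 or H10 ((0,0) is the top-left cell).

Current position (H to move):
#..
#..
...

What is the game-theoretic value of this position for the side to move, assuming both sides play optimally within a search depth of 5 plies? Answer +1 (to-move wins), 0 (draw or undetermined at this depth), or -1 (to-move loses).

ply 1, H at #../#../... | H01=-1→###/#../...; H11=+1→#../###/...*; H20=-1→#../#../##.; H21=-1→#../#../.##
ply 2: #../###/... is terminal -1 (V); from #../#../... depth 5

value(#../#../..., H) = +1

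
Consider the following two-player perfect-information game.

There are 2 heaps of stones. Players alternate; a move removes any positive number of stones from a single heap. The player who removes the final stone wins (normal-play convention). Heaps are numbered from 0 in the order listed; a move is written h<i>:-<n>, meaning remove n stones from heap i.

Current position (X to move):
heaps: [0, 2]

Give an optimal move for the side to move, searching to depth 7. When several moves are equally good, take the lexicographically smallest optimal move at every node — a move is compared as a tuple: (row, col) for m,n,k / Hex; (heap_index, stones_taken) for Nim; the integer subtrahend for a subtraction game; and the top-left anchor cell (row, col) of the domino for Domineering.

X's best at [(0,2)]: h1:-2

[(0,2)] X move#1: h1:-1:-1/(0,1), h1:-2:+1/(0,0)*
[(0,0)] end (terminal -1, O#2); searched (0,2) to 7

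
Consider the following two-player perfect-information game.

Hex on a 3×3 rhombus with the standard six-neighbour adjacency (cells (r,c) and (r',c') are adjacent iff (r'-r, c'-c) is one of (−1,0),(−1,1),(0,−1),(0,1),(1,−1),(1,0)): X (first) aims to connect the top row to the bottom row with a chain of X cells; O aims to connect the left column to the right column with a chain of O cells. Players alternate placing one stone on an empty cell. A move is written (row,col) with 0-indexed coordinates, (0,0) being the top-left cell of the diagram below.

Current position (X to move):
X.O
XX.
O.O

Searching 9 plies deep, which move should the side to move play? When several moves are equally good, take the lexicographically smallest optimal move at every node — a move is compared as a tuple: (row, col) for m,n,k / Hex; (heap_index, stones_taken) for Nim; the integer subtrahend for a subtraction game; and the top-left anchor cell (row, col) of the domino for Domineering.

X's best at [X.O/XX./O.O]: (2,1)

p1 X@[X.O/XX./O.O]: (0,1)[XXO/XX./O.O]-1 (1,2)[X.O/XXX/O.O]-1 (2,1)[X.O/XX./OXO]+1*
p2 O@[X.O/XX./OXO] terminal -1; root [X.O/XX./O.O] d9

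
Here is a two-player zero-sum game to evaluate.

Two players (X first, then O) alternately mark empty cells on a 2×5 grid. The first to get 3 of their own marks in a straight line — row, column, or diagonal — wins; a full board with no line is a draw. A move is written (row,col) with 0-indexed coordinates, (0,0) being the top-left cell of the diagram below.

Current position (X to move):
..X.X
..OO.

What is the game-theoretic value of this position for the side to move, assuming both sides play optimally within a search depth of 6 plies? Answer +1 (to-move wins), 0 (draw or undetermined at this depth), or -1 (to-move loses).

ply 1, X at ..X.X/..OO. | (0,0)=-1→X.X.X/..OO.; (0,1)=-1→.XX.X/..OO.; (0,3)=+1→..XXX/..OO.*; (1,0)=-1→..X.X/X.OO.; (1,1)=-1→..X.X/.XOO.; (1,4)=-1→..X.X/..OOX
ply 2: ..XXX/..OO. is terminal -1 (O); from ..X.X/..OO. depth 6

value(..X.X/..OO., X) = +1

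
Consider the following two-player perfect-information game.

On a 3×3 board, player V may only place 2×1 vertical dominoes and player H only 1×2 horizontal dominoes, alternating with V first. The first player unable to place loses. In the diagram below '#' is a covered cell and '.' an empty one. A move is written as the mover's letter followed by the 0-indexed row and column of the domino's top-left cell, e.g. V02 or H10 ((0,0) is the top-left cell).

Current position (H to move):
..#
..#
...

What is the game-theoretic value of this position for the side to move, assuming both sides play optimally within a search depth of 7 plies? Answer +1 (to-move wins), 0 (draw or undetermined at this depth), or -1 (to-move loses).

ply 1, H at ..#/..#/... | H00=-1→###/..#/...; H10=+1→..#/###/...*; H20=-1→..#/..#/##.; H21=-1→..#/..#/.##
ply 2: ..#/###/... is terminal -1 (V); from ..#/..#/... depth 7

value(..#/..#/..., H) = +1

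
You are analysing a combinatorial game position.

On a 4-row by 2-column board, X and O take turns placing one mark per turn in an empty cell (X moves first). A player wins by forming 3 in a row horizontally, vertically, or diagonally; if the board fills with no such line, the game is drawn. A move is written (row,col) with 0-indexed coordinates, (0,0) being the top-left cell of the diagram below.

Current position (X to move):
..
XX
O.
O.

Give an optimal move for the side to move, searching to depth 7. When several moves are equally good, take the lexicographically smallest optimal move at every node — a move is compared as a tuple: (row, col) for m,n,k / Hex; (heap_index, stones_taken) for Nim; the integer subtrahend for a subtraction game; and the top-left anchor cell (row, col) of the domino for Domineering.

X's best at [../XX/O./O.]: (2,1)

p1 X@[../XX/O./O.]: (0,0)[X./XX/O./O.]+0 (0,1)[.X/XX/O./O.]+0 (2,1)[../XX/OX/O.]+1* (3,1)[../XX/O./OX]+0
p2 O@[../XX/OX/O.]: (0,0)[O./XX/OX/O.]-1* (0,1)[.O/XX/OX/O.]-1 (3,1)[../XX/OX/OO]-1
p3 X@[O./XX/OX/O.]: (0,1)[OX/XX/OX/O.]+1* (3,1)[O./XX/OX/OX]+1
p4 O@[OX/XX/OX/O.] terminal -1; root [../XX/O./O.] d7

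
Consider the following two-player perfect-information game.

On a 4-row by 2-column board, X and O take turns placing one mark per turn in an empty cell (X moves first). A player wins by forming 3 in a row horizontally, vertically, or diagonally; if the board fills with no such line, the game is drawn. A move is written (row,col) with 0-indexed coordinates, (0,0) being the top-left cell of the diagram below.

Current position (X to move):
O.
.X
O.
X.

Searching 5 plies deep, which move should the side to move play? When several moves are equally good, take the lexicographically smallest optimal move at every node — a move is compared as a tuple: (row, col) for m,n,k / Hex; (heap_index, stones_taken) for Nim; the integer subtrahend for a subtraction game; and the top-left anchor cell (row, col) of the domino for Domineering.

ply 1, X at O./.X/O./X. | (0,1)=-1→OX/.X/O./X.; (1,0)=+0→O./XX/O./X.*; (2,1)=-1→O./.X/OX/X.; (3,1)=-1→O./.X/O./XX
ply 2, O at O./XX/O./X. | (0,1)=+0→OO/XX/O./X.*; (2,1)=+0→O./XX/OO/X.; (3,1)=+0→O./XX/O./XO
ply 3, X at OO/XX/O./X. | (2,1)=+0→OO/XX/OX/X.*; (3,1)=+0→OO/XX/O./XX
ply 4, O at OO/XX/OX/X. | (3,1)=+0→OO/XX/OX/XO*
ply 5: OO/XX/OX/XO is terminal +0 (X); from O./.X/O./X. depth 5

X's best at [O./.X/O./X.]: (1,0)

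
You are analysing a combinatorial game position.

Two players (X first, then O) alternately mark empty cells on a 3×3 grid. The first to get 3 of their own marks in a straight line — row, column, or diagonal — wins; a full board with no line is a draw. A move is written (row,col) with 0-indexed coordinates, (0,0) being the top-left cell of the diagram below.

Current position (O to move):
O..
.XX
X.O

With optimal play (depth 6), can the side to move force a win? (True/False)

O winning at [O../.XX/X.O]: False

ply 1, O at O../.XX/X.O | (0,1)=-1→OO./.XX/X.O*; (0,2)=-1→O.O/.XX/X.O; (1,0)=-1→O../OXX/X.O; (2,1)=-1→O../.XX/XOO
ply 2, X at OO./.XX/X.O | (0,2)=+1→OOX/.XX/X.O*; (1,0)=+1→OO./XXX/X.O; (2,1)=-1→OO./.XX/XXO
ply 3: OOX/.XX/X.O is terminal -1 (O); from O../.XX/X.O depth 6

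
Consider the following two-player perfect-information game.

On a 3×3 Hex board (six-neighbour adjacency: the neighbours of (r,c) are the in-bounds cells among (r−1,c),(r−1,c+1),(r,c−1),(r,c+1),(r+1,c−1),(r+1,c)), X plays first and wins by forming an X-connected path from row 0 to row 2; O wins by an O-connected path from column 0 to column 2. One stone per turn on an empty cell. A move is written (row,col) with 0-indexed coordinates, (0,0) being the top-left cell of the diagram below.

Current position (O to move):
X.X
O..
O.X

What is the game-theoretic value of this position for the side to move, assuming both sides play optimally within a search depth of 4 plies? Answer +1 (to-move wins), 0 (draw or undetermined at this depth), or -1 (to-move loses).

ply 1, O at X.X/O../O.X | (0,1)=-1→XOX/O../O.X; (1,1)=-1→X.X/OO./O.X; (1,2)=+1→X.X/O.O/O.X*; (2,1)=-1→X.X/O../OOX
ply 2, X at X.X/O.O/O.X | (0,1)=-1→XXX/O.O/O.X*; (1,1)=-1→X.X/OXO/O.X; (2,1)=-1→X.X/O.O/OXX
ply 3, O at XXX/O.O/O.X | (1,1)=+1→XXX/OOO/O.X*; (2,1)=+1→XXX/O.O/OOX
ply 4: XXX/OOO/O.X is terminal -1 (X); from X.X/O../O.X depth 4

value(X.X/O../O.X, O) = +1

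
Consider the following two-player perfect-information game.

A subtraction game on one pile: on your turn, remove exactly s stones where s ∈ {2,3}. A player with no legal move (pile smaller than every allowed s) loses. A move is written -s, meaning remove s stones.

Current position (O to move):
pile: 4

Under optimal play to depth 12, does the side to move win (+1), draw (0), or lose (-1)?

value(4, O) = +1

p1 O@[4]: -2[2]-1 -3[1]+1*
p2 X@[1] terminal -1; root [4] d12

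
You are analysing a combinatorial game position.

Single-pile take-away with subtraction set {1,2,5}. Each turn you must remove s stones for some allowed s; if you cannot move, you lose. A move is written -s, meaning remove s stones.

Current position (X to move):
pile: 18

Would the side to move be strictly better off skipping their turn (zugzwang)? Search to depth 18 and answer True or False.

p1 X@[18]: -1[17]-1* -2[16]-1 -5[13]-1
p2 O@[17]: -1[16]-1 -2[15]+1* -5[12]+1
p3 X@[15]: -1[14]-1* -2[13]-1 -5[10]-1
p4 O@[14]: -1[13]-1 -2[12]+1* -5[9]+1
p5 X@[12]: -1[11]-1* -2[10]-1 -5[7]-1
p6 O@[11]: -1[10]-1 -2[9]+1* -5[6]+1
p7 X@[9]: -1[8]-1* -2[7]-1 -5[4]-1
p8 O@[8]: -1[7]-1 -2[6]+1* -5[3]+1
p9 X@[6]: -1[5]-1* -2[4]-1 -5[1]-1
p10 O@[5]: -1[4]-1 -2[3]+1* -5[0]+1
p11 X@[3]: -1[2]-1* -2[1]-1
p12 O@[2]: -1[1]-1 -2[0]+1*
p13 X@[0] terminal -1; root [18] d18
pass branch (O moves first from the same position):
  | p1 O@[18]: -1[17]-1* -2[16]-1 -5[13]-1
  | p2 X@[17]: -1[16]-1 -2[15]+1* -5[12]+1
  | p3 O@[15]: -1[14]-1* -2[13]-1 -5[10]-1
  | p4 X@[14]: -1[13]-1 -2[12]+1* -5[9]+1
  | p5 O@[12]: -1[11]-1* -2[10]-1 -5[7]-1
  | p6 X@[11]: -1[10]-1 -2[9]+1* -5[6]+1
  | p7 O@[9]: -1[8]-1* -2[7]-1 -5[4]-1
  | p8 X@[8]: -1[7]-1 -2[6]+1* -5[3]+1
  | p9 O@[6]: -1[5]-1* -2[4]-1 -5[1]-1
  | p10 X@[5]: -1[4]-1 -2[3]+1* -5[0]+1
  | p11 O@[3]: -1[2]-1* -2[1]-1
  | p12 X@[2]: -1[1]-1 -2[0]+1*
  | p13 O@[0] terminal -1; root [18] d18
X moving scores -1; X passing scores +1

zugzwang(18, X) = True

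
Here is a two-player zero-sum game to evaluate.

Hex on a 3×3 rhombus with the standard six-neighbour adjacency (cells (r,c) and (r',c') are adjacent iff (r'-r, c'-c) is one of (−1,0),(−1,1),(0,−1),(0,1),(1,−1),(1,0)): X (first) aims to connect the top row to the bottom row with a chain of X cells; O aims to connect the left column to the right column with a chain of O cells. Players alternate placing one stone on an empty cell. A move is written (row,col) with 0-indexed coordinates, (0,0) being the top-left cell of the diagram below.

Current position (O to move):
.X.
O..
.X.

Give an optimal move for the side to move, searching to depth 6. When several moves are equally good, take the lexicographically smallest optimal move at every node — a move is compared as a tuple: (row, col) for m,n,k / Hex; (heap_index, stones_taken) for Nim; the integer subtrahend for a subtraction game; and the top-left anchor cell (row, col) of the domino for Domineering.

O's best at [.X./O../.X.]: (1,1)

p1 O@[.X./O../.X.]: (0,0)[OX./O../.X.]-1 (0,2)[.XO/O../.X.]-1 (1,1)[.X./OO./.X.]+1* (1,2)[.X./O.O/.X.]-1 (2,0)[.X./O../OX.]-1 (2,2)[.X./O../.XO]-1
p2 X@[.X./OO./.X.]: (0,0)[XX./OO./.X.]-1* (0,2)[.XX/OO./.X.]-1 (1,2)[.X./OOX/.X.]-1 (2,0)[.X./OO./XX.]-1 (2,2)[.X./OO./.XX]-1
p3 O@[XX./OO./.X.]: (0,2)[XXO/OO./.X.]+1* (1,2)[XX./OOO/.X.]+1 (2,0)[XX./OO./OX.]+1 (2,2)[XX./OO./.XO]+1
p4 X@[XXO/OO./.X.] terminal -1; root [.X./O../.X.] d6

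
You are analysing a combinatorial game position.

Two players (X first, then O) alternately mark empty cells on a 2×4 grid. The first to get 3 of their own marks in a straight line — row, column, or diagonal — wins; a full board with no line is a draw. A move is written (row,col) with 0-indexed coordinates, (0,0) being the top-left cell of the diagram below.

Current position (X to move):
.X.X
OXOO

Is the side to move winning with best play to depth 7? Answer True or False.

X winning at [.X.X/OXOO]: True

[.X.X/OXOO] X move#1: (0,0):+0/XX.X/OXOO, (0,2):+1/.XXX/OXOO*
[.XXX/OXOO] end (terminal -1, O#2); searched .X.X/OXOO to 7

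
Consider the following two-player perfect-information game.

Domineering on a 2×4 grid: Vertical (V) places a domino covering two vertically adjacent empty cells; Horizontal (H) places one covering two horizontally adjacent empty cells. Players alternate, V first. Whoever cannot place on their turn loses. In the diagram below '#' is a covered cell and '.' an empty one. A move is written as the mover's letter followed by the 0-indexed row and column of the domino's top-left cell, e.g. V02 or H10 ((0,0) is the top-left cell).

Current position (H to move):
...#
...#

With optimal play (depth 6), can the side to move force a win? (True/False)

ply 1, H at ...#/...# | H00=+1→##.#/...#*; H01=+1→.###/...#; H10=+1→...#/##.#; H11=+1→...#/.###
ply 2, V at ##.#/...# | V02=-1→####/..##*
ply 3, H at ####/..## | H10=+1→####/####*
ply 4: ####/#### is terminal -1 (V); from ...#/...# depth 6

H winning at [...#/...#]: True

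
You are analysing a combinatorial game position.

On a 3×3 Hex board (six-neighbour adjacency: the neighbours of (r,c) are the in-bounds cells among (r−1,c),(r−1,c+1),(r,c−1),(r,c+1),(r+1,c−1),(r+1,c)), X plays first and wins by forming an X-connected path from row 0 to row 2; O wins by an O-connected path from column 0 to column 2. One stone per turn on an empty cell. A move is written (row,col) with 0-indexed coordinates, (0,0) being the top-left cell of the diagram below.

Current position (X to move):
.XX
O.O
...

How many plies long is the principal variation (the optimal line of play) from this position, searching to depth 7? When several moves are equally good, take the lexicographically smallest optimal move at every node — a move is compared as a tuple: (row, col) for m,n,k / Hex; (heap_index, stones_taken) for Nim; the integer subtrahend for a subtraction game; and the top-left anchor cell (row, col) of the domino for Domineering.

p1 X@[.XX/O.O/...]: (0,0)[XXX/O.O/...]-1 (1,1)[.XX/OXO/...]+1* (2,0)[.XX/O.O/X..]-1 (2,1)[.XX/O.O/.X.]-1 (2,2)[.XX/O.O/..X]-1
p2 O@[.XX/OXO/...]: (0,0)[OXX/OXO/...]-1* (2,0)[.XX/OXO/O..]-1 (2,1)[.XX/OXO/.O.]-1 (2,2)[.XX/OXO/..O]-1
p3 X@[OXX/OXO/...]: (2,0)[OXX/OXO/X..]+1* (2,1)[OXX/OXO/.X.]+1 (2,2)[OXX/OXO/..X]+1
p4 O@[OXX/OXO/X..] terminal -1; root [.XX/O.O/...] d7

PV length from [.XX/O.O/...]: 3 plies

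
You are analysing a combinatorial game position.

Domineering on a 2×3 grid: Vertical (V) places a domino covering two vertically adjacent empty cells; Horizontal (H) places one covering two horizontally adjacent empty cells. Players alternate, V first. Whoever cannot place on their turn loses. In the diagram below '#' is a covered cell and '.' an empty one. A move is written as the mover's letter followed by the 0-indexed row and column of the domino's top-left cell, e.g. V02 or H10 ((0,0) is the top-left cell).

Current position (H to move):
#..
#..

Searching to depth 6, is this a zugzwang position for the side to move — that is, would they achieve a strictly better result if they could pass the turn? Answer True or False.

ply 1, H at #../#.. | H01=+1→###/#..*; H11=+1→#../###
ply 2: ###/#.. is terminal -1 (V); from #../#.. depth 6
pass branch (V moves first from the same position):
  | ply 1, V at #../#.. | V01=+1→##./##.*; V02=+1→#.#/#.#
  | ply 2: ##./##. is terminal -1 (H); from #../#.. depth 6
H moving scores +1; H passing scores -1

zugzwang(#../#.., H) = False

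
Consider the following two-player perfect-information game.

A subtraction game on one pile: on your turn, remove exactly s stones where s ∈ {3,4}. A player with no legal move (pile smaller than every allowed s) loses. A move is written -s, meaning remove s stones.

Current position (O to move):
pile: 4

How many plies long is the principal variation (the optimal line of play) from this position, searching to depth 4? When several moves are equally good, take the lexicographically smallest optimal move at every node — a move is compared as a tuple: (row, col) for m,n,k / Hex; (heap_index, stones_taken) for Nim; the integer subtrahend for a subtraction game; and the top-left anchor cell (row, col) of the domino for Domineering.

p1 O@[4]: -3[1]+1* -4[0]+1
p2 X@[1] terminal -1; root [4] d4

PV length from [4]: 1 ply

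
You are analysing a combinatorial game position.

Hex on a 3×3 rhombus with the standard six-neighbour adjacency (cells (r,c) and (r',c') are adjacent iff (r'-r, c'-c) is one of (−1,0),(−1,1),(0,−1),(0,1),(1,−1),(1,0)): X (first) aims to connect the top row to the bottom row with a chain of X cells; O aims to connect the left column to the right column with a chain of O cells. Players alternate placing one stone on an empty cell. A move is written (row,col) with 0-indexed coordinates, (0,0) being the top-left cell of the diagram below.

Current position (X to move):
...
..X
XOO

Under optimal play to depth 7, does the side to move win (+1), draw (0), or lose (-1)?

value(.../..X/XOO, X) = +1

[.../..X/XOO] X move#1: (0,0):+1/X../..X/XOO*, (0,1):+1/.X./..X/XOO, (0,2):+1/..X/..X/XOO, (1,0):+1/.../X.X/XOO, (1,1):+1/.../.XX/XOO
[X../..X/XOO] O move#2: (0,1):-1/XO./..X/XOO*, (0,2):-1/X.O/..X/XOO, (1,0):-1/X../O.X/XOO, (1,1):-1/X../.OX/XOO
[XO./..X/XOO] X move#3: (0,2):+1/XOX/..X/XOO*, (1,0):+1/XO./X.X/XOO, (1,1):+1/XO./.XX/XOO
[XOX/..X/XOO] O move#4: (1,0):-1/XOX/O.X/XOO*, (1,1):-1/XOX/.OX/XOO
[XOX/O.X/XOO] X move#5: (1,1):+1/XOX/OXX/XOO*
[XOX/OXX/XOO] end (terminal -1, O#6); searched .../..X/XOO to 7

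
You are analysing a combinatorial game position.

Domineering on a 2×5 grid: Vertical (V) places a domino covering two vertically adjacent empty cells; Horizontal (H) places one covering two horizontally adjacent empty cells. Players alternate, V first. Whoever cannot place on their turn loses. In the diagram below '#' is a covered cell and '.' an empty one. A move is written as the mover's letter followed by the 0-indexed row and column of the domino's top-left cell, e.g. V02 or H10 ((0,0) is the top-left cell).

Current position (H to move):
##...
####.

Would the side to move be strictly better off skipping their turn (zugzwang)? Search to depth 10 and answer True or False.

p1 H@[##.../####.]: H02[####./####.]-1 H03[##.##/####.]+1*
p2 V@[##.##/####.] terminal -1; root [##.../####.] d10
pass branch (V moves first from the same position):
  | p1 V@[##.../####.]: V04[##..#/#####]-1*
  | p2 H@[##..#/#####]: H02[#####/#####]+1*
  | p3 V@[#####/#####] terminal -1; root [##.../####.] d10
H moving scores +1; H passing scores +1

zugzwang(##.../####., H) = False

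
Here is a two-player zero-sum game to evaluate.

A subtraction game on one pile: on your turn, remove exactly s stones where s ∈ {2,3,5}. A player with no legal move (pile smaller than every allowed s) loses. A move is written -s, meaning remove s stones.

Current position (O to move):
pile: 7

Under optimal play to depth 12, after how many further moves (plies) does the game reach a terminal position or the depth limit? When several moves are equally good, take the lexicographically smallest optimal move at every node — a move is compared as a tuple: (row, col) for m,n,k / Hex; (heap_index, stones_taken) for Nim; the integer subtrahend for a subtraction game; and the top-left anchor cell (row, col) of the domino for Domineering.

PV length from [7]: 2 plies

[7] O move#1: -2:-1/5*, -3:-1/4, -5:-1/2
[5] X move#2: -2:-1/3, -3:-1/2, -5:+1/0*
[0] end (terminal -1, O#3); searched 7 to 12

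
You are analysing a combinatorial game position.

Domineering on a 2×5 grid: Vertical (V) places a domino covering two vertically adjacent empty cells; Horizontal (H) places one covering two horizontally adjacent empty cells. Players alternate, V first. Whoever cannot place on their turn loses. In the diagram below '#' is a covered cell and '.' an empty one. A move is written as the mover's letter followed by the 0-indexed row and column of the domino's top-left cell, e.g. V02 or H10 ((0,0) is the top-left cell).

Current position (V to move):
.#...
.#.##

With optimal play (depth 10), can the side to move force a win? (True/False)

ply 1, V at .#.../.#.## | V00=-1→##.../##.##; V02=+1→.##../.####*
ply 2, H at .##../.#### | H03=-1→.####/.####*
ply 3, V at .####/.#### | V00=+1→#####/#####*
ply 4: #####/##### is terminal -1 (H); from .#.../.#.## depth 10

V winning at [.#.../.#.##]: True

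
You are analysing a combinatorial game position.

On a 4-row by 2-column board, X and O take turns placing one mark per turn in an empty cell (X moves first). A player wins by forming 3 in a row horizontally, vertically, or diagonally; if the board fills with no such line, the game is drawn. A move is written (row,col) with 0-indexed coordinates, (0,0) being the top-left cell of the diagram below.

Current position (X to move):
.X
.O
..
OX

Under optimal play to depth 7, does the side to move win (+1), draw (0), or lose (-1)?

value(.X/.O/../OX, X) = 0

p1 X@[.X/.O/../OX]: (0,0)[XX/.O/../OX]+0* (1,0)[.X/XO/../OX]+0 (2,0)[.X/.O/X./OX]+0 (2,1)[.X/.O/.X/OX]+0
p2 O@[XX/.O/../OX]: (1,0)[XX/OO/../OX]+0* (2,0)[XX/.O/O./OX]+0 (2,1)[XX/.O/.O/OX]+0
p3 X@[XX/OO/../OX]: (2,0)[XX/OO/X./OX]+0* (2,1)[XX/OO/.X/OX]-1
p4 O@[XX/OO/X./OX]: (2,1)[XX/OO/XO/OX]+0*
p5 X@[XX/OO/XO/OX] terminal +0; root [.X/.O/../OX] d7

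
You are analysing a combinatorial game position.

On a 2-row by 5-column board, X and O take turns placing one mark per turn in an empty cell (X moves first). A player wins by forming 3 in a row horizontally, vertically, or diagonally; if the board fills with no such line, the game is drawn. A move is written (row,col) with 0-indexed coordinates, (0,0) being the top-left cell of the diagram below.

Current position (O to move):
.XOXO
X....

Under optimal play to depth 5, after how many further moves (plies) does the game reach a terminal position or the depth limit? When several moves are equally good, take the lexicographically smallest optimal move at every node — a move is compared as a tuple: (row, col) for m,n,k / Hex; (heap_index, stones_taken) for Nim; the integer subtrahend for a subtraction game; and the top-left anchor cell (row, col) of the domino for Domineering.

PV length from [.XOXO/X....]: 5 plies

p1 O@[.XOXO/X....]: (0,0)[OXOXO/X....]+0* (1,1)[.XOXO/XO...]+0 (1,2)[.XOXO/X.O..]+0 (1,3)[.XOXO/X..O.]+0 (1,4)[.XOXO/X...O]+0
p2 X@[OXOXO/X....]: (1,1)[OXOXO/XX...]+0* (1,2)[OXOXO/X.X..]+0 (1,3)[OXOXO/X..X.]+0 (1,4)[OXOXO/X...X]+0
p3 O@[OXOXO/XX...]: (1,2)[OXOXO/XXO..]+0* (1,3)[OXOXO/XX.O.]-1 (1,4)[OXOXO/XX..O]-1
p4 X@[OXOXO/XXO..]: (1,3)[OXOXO/XXOX.]+0* (1,4)[OXOXO/XXO.X]+0
p5 O@[OXOXO/XXOX.]: (1,4)[OXOXO/XXOXO]+0*
p6 X@[OXOXO/XXOXO] terminal +0; root [.XOXO/X....] d5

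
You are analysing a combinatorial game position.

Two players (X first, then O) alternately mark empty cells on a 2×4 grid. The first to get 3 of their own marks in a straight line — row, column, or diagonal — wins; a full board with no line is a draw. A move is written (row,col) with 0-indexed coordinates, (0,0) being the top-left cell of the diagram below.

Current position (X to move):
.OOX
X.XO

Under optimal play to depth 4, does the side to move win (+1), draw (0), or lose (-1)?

value(.OOX/X.XO, X) = +1

p1 X@[.OOX/X.XO]: (0,0)[XOOX/X.XO]+0 (1,1)[.OOX/XXXO]+1*
p2 O@[.OOX/XXXO] terminal -1; root [.OOX/X.XO] d4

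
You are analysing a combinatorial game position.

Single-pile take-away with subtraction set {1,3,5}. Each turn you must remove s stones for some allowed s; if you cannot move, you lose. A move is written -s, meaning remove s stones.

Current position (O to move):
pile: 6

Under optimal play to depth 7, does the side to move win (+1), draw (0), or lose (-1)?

value(6, O) = -1

p1 O@[6]: -1[5]-1* -3[3]-1 -5[1]-1
p2 X@[5]: -1[4]+1* -3[2]+1 -5[0]+1
p3 O@[4]: -1[3]-1* -3[1]-1
p4 X@[3]: -1[2]+1* -3[0]+1
p5 O@[2]: -1[1]-1*
p6 X@[1]: -1[0]+1*
p7 O@[0] terminal -1; root [6] d7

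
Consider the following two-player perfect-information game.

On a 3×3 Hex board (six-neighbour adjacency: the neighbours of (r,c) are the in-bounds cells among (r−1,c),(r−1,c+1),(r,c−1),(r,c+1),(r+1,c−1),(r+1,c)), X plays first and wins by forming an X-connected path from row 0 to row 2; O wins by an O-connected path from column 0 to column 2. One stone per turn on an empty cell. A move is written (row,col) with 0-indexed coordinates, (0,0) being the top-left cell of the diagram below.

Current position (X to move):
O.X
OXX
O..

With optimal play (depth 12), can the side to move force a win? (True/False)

X winning at [O.X/OXX/O..]: True

p1 X@[O.X/OXX/O..]: (0,1)[OXX/OXX/O..]+1* (2,1)[O.X/OXX/OX.]+1 (2,2)[O.X/OXX/O.X]+1
p2 O@[OXX/OXX/O..]: (2,1)[OXX/OXX/OO.]-1* (2,2)[OXX/OXX/O.O]-1
p3 X@[OXX/OXX/OO.]: (2,2)[OXX/OXX/OOX]+1*
p4 O@[OXX/OXX/OOX] terminal -1; root [O.X/OXX/O..] d12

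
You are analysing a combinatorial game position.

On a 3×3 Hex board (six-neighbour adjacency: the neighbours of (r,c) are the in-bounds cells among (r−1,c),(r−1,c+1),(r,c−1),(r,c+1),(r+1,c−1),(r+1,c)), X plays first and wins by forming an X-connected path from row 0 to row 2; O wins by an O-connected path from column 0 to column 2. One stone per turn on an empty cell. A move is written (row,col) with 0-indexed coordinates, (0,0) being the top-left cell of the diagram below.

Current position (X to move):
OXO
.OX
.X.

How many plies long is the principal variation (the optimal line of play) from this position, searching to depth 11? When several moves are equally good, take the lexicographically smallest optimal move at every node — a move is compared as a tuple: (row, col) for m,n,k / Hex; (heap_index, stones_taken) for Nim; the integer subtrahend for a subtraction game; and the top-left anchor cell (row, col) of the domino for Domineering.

PV length from [OXO/.OX/.X.]: 2 plies

[OXO/.OX/.X.] X move#1: (1,0):-1/OXO/XOX/.X.*, (2,0):-1/OXO/.OX/XX., (2,2):-1/OXO/.OX/.XX
[OXO/XOX/.X.] O move#2: (2,0):+1/OXO/XOX/OX.*, (2,2):-1/OXO/XOX/.XO
[OXO/XOX/OX.] end (terminal -1, X#3); searched OXO/.OX/.X. to 11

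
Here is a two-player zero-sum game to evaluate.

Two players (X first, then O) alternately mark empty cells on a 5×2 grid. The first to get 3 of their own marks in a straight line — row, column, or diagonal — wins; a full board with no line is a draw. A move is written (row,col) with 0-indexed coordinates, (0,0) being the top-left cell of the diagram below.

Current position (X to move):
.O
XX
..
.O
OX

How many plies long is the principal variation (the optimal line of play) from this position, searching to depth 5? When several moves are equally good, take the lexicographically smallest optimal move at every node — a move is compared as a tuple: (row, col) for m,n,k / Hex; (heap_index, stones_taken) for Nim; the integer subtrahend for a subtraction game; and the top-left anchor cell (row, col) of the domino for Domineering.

PV length from [.O/XX/../.O/OX]: 3 plies

[.O/XX/../.O/OX] X move#1: (0,0):+0/XO/XX/../.O/OX, (2,0):+1/.O/XX/X./.O/OX*, (2,1):+0/.O/XX/.X/.O/OX, (3,0):+0/.O/XX/../XO/OX
[.O/XX/X./.O/OX] O move#2: (0,0):-1/OO/XX/X./.O/OX*, (2,1):-1/.O/XX/XO/.O/OX, (3,0):-1/.O/XX/X./OO/OX
[OO/XX/X./.O/OX] X move#3: (2,1):+0/OO/XX/XX/.O/OX, (3,0):+1/OO/XX/X./XO/OX*
[OO/XX/X./XO/OX] end (terminal -1, O#4); searched .O/XX/../.O/OX to 5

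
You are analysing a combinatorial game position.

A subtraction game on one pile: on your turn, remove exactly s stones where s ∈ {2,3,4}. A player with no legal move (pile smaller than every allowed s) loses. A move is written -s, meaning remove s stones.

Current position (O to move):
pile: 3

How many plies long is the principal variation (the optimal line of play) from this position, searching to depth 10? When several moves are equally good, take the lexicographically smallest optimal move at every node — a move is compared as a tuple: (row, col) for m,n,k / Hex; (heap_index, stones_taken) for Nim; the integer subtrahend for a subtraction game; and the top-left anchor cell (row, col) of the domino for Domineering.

[3] O move#1: -2:+1/1*, -3:+1/0
[1] end (terminal -1, X#2); searched 3 to 10

PV length from [3]: 1 ply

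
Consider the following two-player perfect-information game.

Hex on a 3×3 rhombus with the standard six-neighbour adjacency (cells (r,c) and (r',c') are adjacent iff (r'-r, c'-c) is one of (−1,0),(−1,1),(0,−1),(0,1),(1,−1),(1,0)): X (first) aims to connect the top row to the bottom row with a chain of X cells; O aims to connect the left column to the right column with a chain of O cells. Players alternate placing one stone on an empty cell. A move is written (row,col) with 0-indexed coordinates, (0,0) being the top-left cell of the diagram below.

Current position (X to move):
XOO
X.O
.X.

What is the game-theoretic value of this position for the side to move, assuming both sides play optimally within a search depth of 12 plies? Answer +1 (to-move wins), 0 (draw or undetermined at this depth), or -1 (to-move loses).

value(XOO/X.O/.X., X) = +1

[XOO/X.O/.X.] X move#1: (1,1):+1/XOO/XXO/.X.*, (2,0):+1/XOO/X.O/XX., (2,2):+1/XOO/X.O/.XX
[XOO/XXO/.X.] end (terminal -1, O#2); searched XOO/X.O/.X. to 12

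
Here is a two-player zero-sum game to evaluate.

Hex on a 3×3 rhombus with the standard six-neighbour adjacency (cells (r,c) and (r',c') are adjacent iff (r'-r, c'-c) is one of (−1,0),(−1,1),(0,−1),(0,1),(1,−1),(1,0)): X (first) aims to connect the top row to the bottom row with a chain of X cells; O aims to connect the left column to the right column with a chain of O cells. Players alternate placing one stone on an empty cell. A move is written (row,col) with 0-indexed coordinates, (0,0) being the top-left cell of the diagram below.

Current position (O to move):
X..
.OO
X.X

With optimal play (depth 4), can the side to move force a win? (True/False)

ply 1, O at X../.OO/X.X | (0,1)=-1→XO./.OO/X.X; (0,2)=-1→X.O/.OO/X.X; (1,0)=+1→X../OOO/X.X*; (2,1)=-1→X../.OO/XOX
ply 2: X../OOO/X.X is terminal -1 (X); from X../.OO/X.X depth 4

O winning at [X../.OO/X.X]: True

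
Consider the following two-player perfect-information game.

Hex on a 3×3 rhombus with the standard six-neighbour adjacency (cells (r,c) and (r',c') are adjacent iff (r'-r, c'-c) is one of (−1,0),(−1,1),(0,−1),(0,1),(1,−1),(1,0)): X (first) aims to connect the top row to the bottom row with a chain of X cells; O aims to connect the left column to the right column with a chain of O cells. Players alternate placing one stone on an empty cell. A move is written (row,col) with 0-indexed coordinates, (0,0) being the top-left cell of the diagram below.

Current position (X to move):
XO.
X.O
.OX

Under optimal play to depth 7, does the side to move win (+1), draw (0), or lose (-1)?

value(XO./X.O/.OX, X) = +1

[XO./X.O/.OX] X move#1: (0,2):-1/XOX/X.O/.OX, (1,1):-1/XO./XXO/.OX, (2,0):+1/XO./X.O/XOX*
[XO./X.O/XOX] end (terminal -1, O#2); searched XO./X.O/.OX to 7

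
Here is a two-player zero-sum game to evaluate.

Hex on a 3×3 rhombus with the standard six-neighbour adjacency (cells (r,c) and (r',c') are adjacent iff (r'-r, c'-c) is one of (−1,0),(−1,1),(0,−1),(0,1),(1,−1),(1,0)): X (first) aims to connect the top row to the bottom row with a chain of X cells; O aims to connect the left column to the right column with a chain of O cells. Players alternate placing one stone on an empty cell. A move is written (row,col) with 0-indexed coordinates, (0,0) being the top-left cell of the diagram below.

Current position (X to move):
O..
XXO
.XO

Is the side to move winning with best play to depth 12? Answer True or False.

X winning at [O../XXO/.XO]: True

ply 1, X at O../XXO/.XO | (0,1)=+1→OX./XXO/.XO*; (0,2)=+1→O.X/XXO/.XO; (2,0)=+1→O../XXO/XXO
ply 2: OX./XXO/.XO is terminal -1 (O); from O../XXO/.XO depth 12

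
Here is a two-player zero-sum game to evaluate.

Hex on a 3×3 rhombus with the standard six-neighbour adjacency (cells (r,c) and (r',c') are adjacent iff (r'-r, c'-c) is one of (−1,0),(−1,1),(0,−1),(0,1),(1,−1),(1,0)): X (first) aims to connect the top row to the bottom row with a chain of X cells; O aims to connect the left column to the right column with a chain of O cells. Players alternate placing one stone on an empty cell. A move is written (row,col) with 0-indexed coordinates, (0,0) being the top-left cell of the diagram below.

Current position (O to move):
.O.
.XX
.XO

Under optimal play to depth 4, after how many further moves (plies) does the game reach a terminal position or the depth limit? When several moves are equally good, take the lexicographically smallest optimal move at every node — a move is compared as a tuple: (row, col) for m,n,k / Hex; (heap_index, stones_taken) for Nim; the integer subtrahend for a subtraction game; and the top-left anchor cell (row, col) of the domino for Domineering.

p1 O@[.O./.XX/.XO]: (0,0)[OO./.XX/.XO]-1 (0,2)[.OO/.XX/.XO]+1* (1,0)[.O./OXX/.XO]-1 (2,0)[.O./.XX/OXO]-1
p2 X@[.OO/.XX/.XO]: (0,0)[XOO/.XX/.XO]-1* (1,0)[.OO/XXX/.XO]-1 (2,0)[.OO/.XX/XXO]-1
p3 O@[XOO/.XX/.XO]: (1,0)[XOO/OXX/.XO]+1* (2,0)[XOO/.XX/OXO]-1
p4 X@[XOO/OXX/.XO] terminal -1; root [.O./.XX/.XO] d4

PV length from [.O./.XX/.XO]: 3 plies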